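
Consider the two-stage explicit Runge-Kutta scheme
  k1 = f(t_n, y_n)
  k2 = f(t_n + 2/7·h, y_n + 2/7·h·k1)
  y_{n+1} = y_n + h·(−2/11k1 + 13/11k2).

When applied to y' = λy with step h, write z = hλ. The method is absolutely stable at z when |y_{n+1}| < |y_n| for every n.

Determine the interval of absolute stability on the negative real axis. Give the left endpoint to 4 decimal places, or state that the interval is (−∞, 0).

z∈(-2.9615,0).

Test eqn y'=λy, z=hλ:
  k1=λy_n ⇒ h·k1=z·y_n;  k2=λ(1+2/7z)y_n ⇒ h·k2=z(1+2/7z)y_n
  y_{n+1}/y_n = 1 − 2/11z + 13/11z(1+2/7z) = 1 + z + 26/77z²
  R(z) = 1 + z + 26/77z².

Find x<0 with |R(x)|<1.
x=-0.74: |R|=0.4449
R=1: x+26/77x²=0 ⇒ x=−77/26=-2.9615; min R=1−1/(4·26/77)=0.2596>−1
Confirm numerically:
  x=-2.935: |R|=0.97370 <1
  x=-2.860: |R|=0.90194 <1
  x=-2.390: |R|=0.53876 <1
  x=-1.658: |R|=0.27022 <1
  x=-3.142: |R|=1.19146 >1
  x=-3.100: |R|=1.14494 >1
  x=-3.071: |R|=1.11351 >1
Stable set (-2.9615, 0).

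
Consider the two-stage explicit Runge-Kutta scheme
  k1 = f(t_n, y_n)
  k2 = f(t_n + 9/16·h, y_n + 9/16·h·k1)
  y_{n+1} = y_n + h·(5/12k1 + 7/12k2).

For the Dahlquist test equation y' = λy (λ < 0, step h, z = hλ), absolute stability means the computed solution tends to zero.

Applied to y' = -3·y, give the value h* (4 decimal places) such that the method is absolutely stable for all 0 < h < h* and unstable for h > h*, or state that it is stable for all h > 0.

(-3.0476,0); λ=-3 ⇒ h* = (64/21)/3 = 1.0159.

With y'=λy (z=hλ):
  k1=λy_n ⇒ h·k1=z·y_n;  k2=λ(1+9/16z)y_n ⇒ h·k2=z(1+9/16z)y_n
  y_{n+1}/y_n = 1 + 5/12z + 7/12z(1+9/16z) = 1 + z + 21/64z²
  ⇒ R(z) = 1 + z + 21/64z².

Find x<0 with |R(x)|<1.
x=-1.46: |R|=0.2394
R=1: x+21/64x²=0 ⇒ x=−64/21=-3.0476; min R=1−1/(4·21/64)=0.2381>−1
Confirm numerically:
  x=-2.772: |R|=0.74931 <1
  x=-1.904: |R|=0.28552 <1
  x=-1.710: |R|=0.24947 <1
  x=-3.361: |R|=1.34561 >1
  x=-3.203: |R|=1.16330 >1
Stable set (-3.0476, 0).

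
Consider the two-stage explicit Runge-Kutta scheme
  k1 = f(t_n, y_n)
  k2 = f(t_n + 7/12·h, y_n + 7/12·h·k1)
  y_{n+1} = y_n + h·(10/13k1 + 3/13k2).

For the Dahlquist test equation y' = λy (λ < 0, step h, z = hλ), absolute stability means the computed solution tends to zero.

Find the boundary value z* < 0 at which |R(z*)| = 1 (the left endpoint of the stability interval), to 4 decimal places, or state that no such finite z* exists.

Test eqn y'=λy, z=hλ:
  k1=λy_n ⇒ h·k1=z·y_n;  k2=λ(1+7/12z)y_n ⇒ h·k2=z(1+7/12z)y_n
  y_{n+1}/y_n = 1 + 10/13z + 3/13z(1+7/12z) = 1 + z + 7/52z²
  Hence R(z) = 1 + z + 7/52z².

Boundary: |R(x)|=1, x<0.
x=-1.23: |R|=0.0263
R=1: x+7/52x²=0 ⇒ x=−52/7=-7.4286; min R=1−1/(4·7/52)=-0.8571>−1
Confirm numerically:
  x=-6.465: |R|=0.16141 <1
  x=-6.122: |R|=0.07677 <1
  x=-4.901: |R|=0.66757 <1
  x=-4.269: |R|=0.81572 <1
  x=-7.678: |R|=1.25780 >1
  x=-7.629: |R|=1.20584 >1
So |R|<1 on (-7.4286, 0).

z* = -7.4286.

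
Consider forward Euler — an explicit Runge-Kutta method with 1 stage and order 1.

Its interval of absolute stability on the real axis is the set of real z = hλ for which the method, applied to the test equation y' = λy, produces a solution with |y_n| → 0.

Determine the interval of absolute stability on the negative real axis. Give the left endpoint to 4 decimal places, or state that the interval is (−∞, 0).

On y'=λy, z=hλ:
  order 1, 1-stage ⇒ R(z)=1+z
  (e.g. R(-1.69)=-0.69000, |R|=0.69000)

Boundary: |R(x)|=1, x<0.
x=-1.69: |R|=0.6900
|R(-1.97)|=0.9700 |R(-1.02)|=0.0200 |R(-0.96)|=0.0400
Bisect:
  x_lo=-2.5314 |R|=1.5314  x_hi=-0.1260 |R|=0.8740
  mid=-1.32869 |R|=0.32869 →hi
  mid=-1.93004 |R|=0.93004 →hi
  mid=-2.23071 |R|=1.23071 →lo
  mid=-2.08037 |R|=1.08037 →lo
  mid=-2.00520 |R|=1.00520 →lo
  mid=-1.96762 |R|=0.96762 →hi
  mid=-1.98641 |R|=0.98641 →hi
  mid=-1.99581 |R|=0.99581 →hi
  mid=-2.00051 |R|=1.00051 →lo
  mid=-1.99816 |R|=0.99816 →hi
  ...
  [-2.00007,-1.99992] ⇒ x*=-2.0000
Stable set (-2.0000, 0).

z∈(-2.0000,0).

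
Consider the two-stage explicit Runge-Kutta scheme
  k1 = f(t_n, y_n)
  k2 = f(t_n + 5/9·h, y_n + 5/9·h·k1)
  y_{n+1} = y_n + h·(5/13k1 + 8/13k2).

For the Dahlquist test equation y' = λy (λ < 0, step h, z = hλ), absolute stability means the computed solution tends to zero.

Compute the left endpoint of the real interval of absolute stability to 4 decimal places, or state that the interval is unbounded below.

left endpoint -2.9250.

Set f=λy, z=hλ:
  k1=λy_n ⇒ h·k1=z·y_n;  k2=λ(1+5/9z)y_n ⇒ h·k2=z(1+5/9z)y_n
  y_{n+1}/y_n = 1 + 5/13z + 8/13z(1+5/9z) = 1 + z + 40/117z²
  ⇒ R(z) = 1 + z + 40/117z².

Need |R(x)|<1, x<0.
x=-1.57: |R|=0.2727
R=1: x+40/117x²=0 ⇒ x=−117/40=-2.9250; min R=1−1/(4·40/117)=0.2687>−1
Confirm numerically:
  x=-2.426: |R|=0.58613 <1
  x=-1.882: |R|=0.32891 <1
  x=-1.222: |R|=0.28852 <1
  x=-3.501: |R|=1.68943 >1
  x=-3.014: |R|=1.09171 >1
Interval (-2.9250, 0).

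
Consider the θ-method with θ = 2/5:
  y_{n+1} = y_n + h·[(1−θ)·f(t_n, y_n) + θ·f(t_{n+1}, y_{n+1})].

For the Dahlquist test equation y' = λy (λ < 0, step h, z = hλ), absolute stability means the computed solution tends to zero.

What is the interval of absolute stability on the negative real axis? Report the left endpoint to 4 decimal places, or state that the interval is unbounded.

With y'=λy (z=hλ):
  y_{n+1} = y_n + z·[3/5·y_n + 2/5·y_{n+1}] ⇒ (1 − 2/5z)y_{n+1} = (1 + 3/5z)y_n
  R(z) = (1 + 3/5z)/(1 − 2/5z).

Find x<0 with |R(x)|<1.
x=-0.31: |R|=0.7242
R=−1: 1+3/5x = −1+2/5x ⇒ -1/5x=2 ⇒ x=2/(-1/5)=-10.0000
Confirm numerically:
  x=-6.767: |R|=0.82556 <1
  x=-5.791: |R|=0.74617 <1
  x=-4.810: |R|=0.64501 <1
  x=-10.362: |R|=1.01407 >1
  x=-10.266: |R|=1.01042 >1
Stable set (-10.0000, 0).

(-10.0000, 0).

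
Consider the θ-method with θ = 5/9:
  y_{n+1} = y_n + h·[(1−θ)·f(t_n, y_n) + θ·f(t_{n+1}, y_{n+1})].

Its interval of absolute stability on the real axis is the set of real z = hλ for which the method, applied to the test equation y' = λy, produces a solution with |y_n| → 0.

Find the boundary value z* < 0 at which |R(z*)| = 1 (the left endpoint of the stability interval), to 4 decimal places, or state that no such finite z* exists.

(−∞, 0) — no finite endpoint.

Set f=λy, z=hλ:
  y_{n+1} = y_n + z·[4/9·y_n + 5/9·y_{n+1}] ⇒ (1 − 5/9z)y_{n+1} = (1 + 4/9z)y_n
  R(z) = (1 + 4/9z)/(1 − 5/9z).

Boundary: |R(x)|=1, x<0.
x=-1.23: |R|=0.2693
x=-2: |R|=0.0526
x=-10: |R|=0.5254
x=-100: |R|=0.7682
θ=5/9≥1/2 ⇒ |1+4/9x|<|1−5/9x| ∀x<0 ⇒ stable on all of ℝ⁻.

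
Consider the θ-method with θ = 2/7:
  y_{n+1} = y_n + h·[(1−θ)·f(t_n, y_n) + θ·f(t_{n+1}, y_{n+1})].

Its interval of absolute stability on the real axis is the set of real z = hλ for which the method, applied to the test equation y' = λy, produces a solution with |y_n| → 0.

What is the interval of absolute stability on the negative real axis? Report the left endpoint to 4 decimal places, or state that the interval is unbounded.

(-4.6667, 0).

Test eqn y'=λy, z=hλ:
  y_{n+1} = y_n + z·[5/7·y_n + 2/7·y_{n+1}] ⇒ (1 − 2/7z)y_{n+1} = (1 + 5/7z)y_n
  ⇒ R(z) = (1 + 5/7z)/(1 − 2/7z).

Boundary: |R(x)|=1, x<0.
x=-1.04: |R|=0.1982
R=−1: 1+5/7x = −1+2/7x ⇒ -3/7x=2 ⇒ x=2/(-3/7)=-4.6667
Confirm numerically:
  x=-4.160: |R|=0.90078 <1
  x=-3.190: |R|=0.66891 <1
  x=-3.013: |R|=0.61915 <1
  x=-2.953: |R|=0.60166 <1
  x=-5.245: |R|=1.09920 >1
  x=-5.233: |R|=1.09727 >1
Stable set (-4.6667, 0).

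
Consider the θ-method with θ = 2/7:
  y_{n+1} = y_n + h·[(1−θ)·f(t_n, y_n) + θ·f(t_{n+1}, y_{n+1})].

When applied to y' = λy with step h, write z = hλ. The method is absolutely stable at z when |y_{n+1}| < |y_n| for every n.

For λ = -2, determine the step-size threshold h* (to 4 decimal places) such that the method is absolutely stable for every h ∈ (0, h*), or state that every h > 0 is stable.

(-4.6667,0); λ=-2 ⇒ h* = (14/3)/2 = 2.3333.

Set f=λy, z=hλ:
  y_{n+1} = y_n + z·[5/7·y_n + 2/7·y_{n+1}] ⇒ (1 − 2/7z)y_{n+1} = (1 + 5/7z)y_n
  so R(z) = (1 + 5/7z)/(1 − 2/7z).

Need |R(x)|<1, x<0.
x=-0.92: |R|=0.2715
R=−1: 1+5/7x = −1+2/7x ⇒ -3/7x=2 ⇒ x=2/(-3/7)=-4.6667
Confirm numerically:
  x=-3.892: |R|=0.84280 <1
  x=-3.683: |R|=0.79458 <1
  x=-2.128: |R|=0.32338 <1
  x=-5.205: |R|=1.09276 >1
  x=-5.101: |R|=1.07575 >1
  x=-4.788: |R|=1.02196 >1
So |R|<1 on (-4.6667, 0).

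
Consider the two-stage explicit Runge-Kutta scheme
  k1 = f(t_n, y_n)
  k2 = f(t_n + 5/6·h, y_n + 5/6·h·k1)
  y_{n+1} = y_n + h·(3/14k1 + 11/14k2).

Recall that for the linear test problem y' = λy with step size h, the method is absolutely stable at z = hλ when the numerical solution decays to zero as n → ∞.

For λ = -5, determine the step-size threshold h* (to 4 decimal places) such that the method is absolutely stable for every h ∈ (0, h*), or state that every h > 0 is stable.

Test eqn y'=λy, z=hλ:
  k1=λy_n ⇒ h·k1=z·y_n;  k2=λ(1+5/6z)y_n ⇒ h·k2=z(1+5/6z)y_n
  y_{n+1}/y_n = 1 + 3/14z + 11/14z(1+5/6z) = 1 + z + 55/84z²
  so R(z) = 1 + z + 55/84z².

Need |R(x)|<1, x<0.
x=-0.68: |R|=0.6228
R=1: x+55/84x²=0 ⇒ x=−84/55=-1.5273; min R=1−1/(4·55/84)=0.6182>−1
Confirm numerically:
  x=-1.239: |R|=0.76614 <1
  x=-1.138: |R|=0.70995 <1
  x=-1.007: |R|=0.65696 <1
  x=-0.998: |R|=0.65415 <1
  x=-1.713: |R|=1.20831 >1
  x=-1.623: |R|=1.10173 >1
Stable set (-1.5273, 0).

(-1.5273,0); λ=-5 ⇒ h* = (84/55)/5 = 0.3055.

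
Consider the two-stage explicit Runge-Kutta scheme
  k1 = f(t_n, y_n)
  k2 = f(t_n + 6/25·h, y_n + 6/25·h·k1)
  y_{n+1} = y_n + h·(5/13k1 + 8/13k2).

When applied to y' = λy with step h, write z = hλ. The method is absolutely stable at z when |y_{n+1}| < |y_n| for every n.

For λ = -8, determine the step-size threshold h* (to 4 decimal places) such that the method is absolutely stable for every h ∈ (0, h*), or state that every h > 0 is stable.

Set f=λy, z=hλ:
  k1=λy_n ⇒ h·k1=z·y_n;  k2=λ(1+6/25z)y_n ⇒ h·k2=z(1+6/25z)y_n
  y_{n+1}/y_n = 1 + 5/13z + 8/13z(1+6/25z) = 1 + z + 48/325z²
  R(z) = 1 + z + 48/325z².

Find x<0 with |R(x)|<1.
x=-0.56: |R|=0.4863
R=1: x+48/325x²=0 ⇒ x=−325/48=-6.7708; min R=1−1/(4·48/325)=-0.6927>−1
Confirm numerically:
  x=-4.048: |R|=0.62787 <1
  x=-3.716: |R|=0.67657 <1
  x=-2.846: |R|=0.64973 <1
  x=-7.328: |R|=1.60302 >1
  x=-7.203: |R|=1.45975 >1
  x=-6.946: |R|=1.17970 >1
Interval (-6.7708, 0).

(-6.7708,0); λ=-8 ⇒ h* = (325/48)/8 = 0.8464.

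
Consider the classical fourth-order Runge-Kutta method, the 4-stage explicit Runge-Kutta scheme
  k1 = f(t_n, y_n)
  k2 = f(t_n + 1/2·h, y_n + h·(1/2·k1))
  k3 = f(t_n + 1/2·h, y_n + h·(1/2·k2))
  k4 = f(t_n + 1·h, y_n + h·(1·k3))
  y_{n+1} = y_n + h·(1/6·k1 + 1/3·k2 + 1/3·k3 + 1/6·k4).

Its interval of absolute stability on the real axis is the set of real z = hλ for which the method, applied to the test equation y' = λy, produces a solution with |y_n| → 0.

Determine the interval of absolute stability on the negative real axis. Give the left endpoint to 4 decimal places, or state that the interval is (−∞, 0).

With y'=λy (z=hλ):
  order 4, 4-stage ⇒ R(z)=1+z+z^2/2+z^3/6+z^4/24
  (e.g. R(-0.79)=0.45611, |R|=0.45611)

Boundary: |R(x)|=1, x<0.
x=-0.79: |R|=0.4561
|R(-2.39)|=0.5502 |R(-1.81)|=0.2870 |R(-0.83)|=0.4389
Bisect:
  x_lo=-3.6711 |R|=3.3895  x_hi=-0.3633 |R|=0.6955
  mid=-2.01719 |R|=0.33921 →hi
  mid=-2.84416 |R|=1.09244 →lo
  mid=-2.43068 |R|=0.58438 →hi
  mid=-2.63742 |R|=0.79900 →hi
  mid=-2.74079 |R|=0.93495 →hi
  mid=-2.79247 |R|=1.01088 →lo
  mid=-2.76663 |R|=0.97223 →hi
  mid=-2.77955 |R|=0.99138 →hi
  ...
  [-2.78541,-2.78521] ⇒ x*=-2.7853
So |R|<1 on (-2.7853, 0).

(-2.7853, 0).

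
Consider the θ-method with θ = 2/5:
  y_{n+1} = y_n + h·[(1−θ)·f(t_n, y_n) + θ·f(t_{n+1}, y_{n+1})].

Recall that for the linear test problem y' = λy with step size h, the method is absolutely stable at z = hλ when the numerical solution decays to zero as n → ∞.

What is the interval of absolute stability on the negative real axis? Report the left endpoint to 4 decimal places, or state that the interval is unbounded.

(-10.0000, 0).

Test eqn y'=λy, z=hλ:
  y_{n+1} = y_n + z·[3/5·y_n + 2/5·y_{n+1}] ⇒ (1 − 2/5z)y_{n+1} = (1 + 3/5z)y_n
  R(z) = (1 + 3/5z)/(1 − 2/5z).

Boundary: |R(x)|=1, x<0.
x=-0.31: |R|=0.7242
R=−1: 1+3/5x = −1+2/5x ⇒ -1/5x=2 ⇒ x=2/(-1/5)=-10.0000
Confirm numerically:
  x=-8.552: |R|=0.93449 <1
  x=-8.273: |R|=0.91985 <1
  x=-5.845: |R|=0.75105 <1
  x=-5.401: |R|=0.70896 <1
  x=-10.364: |R|=1.01415 >1
  x=-10.084: |R|=1.00334 >1
So |R|<1 on (-10.0000, 0).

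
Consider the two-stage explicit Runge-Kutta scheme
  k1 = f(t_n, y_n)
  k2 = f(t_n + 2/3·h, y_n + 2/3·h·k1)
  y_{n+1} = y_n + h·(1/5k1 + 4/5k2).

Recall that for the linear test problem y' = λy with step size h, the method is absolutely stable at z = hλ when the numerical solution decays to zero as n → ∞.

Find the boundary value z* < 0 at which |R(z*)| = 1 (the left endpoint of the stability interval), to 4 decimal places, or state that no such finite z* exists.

z* = -1.8750.

On y'=λy, z=hλ:
  k1=λy_n ⇒ h·k1=z·y_n;  k2=λ(1+2/3z)y_n ⇒ h·k2=z(1+2/3z)y_n
  y_{n+1}/y_n = 1 + 1/5z + 4/5z(1+2/3z) = 1 + z + 8/15z²
  ⇒ R(z) = 1 + z + 8/15z².

Find x<0 with |R(x)|<1.
x=-1.55: |R|=0.7313
R=1: x+8/15x²=0 ⇒ x=−15/8=-1.8750; min R=1−1/(4·8/15)=0.5312>−1
Confirm numerically:
  x=-1.759: |R|=0.89118 <1
  x=-1.146: |R|=0.55444 <1
  x=-0.981: |R|=0.53226 <1
  x=-2.259: |R|=1.46264 >1
  x=-2.204: |R|=1.38673 >1
Stable set (-1.8750, 0).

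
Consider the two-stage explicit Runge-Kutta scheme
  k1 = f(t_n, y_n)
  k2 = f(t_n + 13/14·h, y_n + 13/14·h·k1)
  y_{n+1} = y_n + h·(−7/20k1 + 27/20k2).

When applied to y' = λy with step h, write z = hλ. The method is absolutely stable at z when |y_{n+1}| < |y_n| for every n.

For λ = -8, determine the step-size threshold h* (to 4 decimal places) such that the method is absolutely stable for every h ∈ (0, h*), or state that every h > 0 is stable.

Set f=λy, z=hλ:
  k1=λy_n ⇒ h·k1=z·y_n;  k2=λ(1+13/14z)y_n ⇒ h·k2=z(1+13/14z)y_n
  y_{n+1}/y_n = 1 − 7/20z + 27/20z(1+13/14z) = 1 + z + 351/280z²
  Hence R(z) = 1 + z + 351/280z².

Solve |R(x)|<1 on ℝ⁻.
x=-1.73: |R|=3.0218
R=1: x+351/280x²=0 ⇒ x=−280/351=-0.7977; min R=1−1/(4·351/280)=0.8006>−1
Confirm numerically:
  x=-0.616: |R|=0.85968 <1
  x=-0.475: |R|=0.80784 <1
  x=-0.424: |R|=0.80136 <1
  x=-0.320: |R|=0.80837 <1
  x=-1.320: |R|=1.86422 >1
  x=-1.233: |R|=1.67279 >1
So |R|<1 on (-0.7977, 0).

(-0.7977,0); λ=-8 ⇒ h* = (280/351)/8 = 0.0997.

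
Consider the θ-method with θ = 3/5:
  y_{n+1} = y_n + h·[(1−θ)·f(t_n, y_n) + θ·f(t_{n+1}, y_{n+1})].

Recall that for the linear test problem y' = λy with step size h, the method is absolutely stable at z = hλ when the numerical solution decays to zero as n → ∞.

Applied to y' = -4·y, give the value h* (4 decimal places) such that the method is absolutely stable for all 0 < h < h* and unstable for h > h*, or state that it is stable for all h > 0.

Set f=λy, z=hλ:
  y_{n+1} = y_n + z·[2/5·y_n + 3/5·y_{n+1}] ⇒ (1 − 3/5z)y_{n+1} = (1 + 2/5z)y_n
  so R(z) = (1 + 2/5z)/(1 − 3/5z).

Need |R(x)|<1, x<0.
x=-1.32: |R|=0.2634
x=-2: |R|=0.0909
x=-10: |R|=0.4286
x=-100: |R|=0.6393
θ=3/5≥1/2 ⇒ |1+2/5x|<|1−3/5x| ∀x<0 ⇒ unbounded interval.

interval (−∞, 0). Any h>0 works for λ=-4.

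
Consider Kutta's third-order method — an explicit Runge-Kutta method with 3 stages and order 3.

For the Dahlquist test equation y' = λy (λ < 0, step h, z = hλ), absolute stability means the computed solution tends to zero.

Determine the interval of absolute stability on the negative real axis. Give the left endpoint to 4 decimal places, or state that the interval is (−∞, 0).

z∈(-2.5127,0).

With y'=λy (z=hλ):
  order 3, 3-stage ⇒ R(z)=1+z+z^2/2+z^3/6
  (e.g. R(-1.39)=0.12845, |R|=0.12845)

Boundary: |R(x)|=1, x<0.
x=-1.39: |R|=0.1284
|R(-1.59)|=0.0041 |R(-1.47)|=0.0810 |R(-0.56)|=0.5675
Bisect:
  x_lo=-3.1573 |R|=2.4186  x_hi=-0.1362 |R|=0.8726
  mid=-1.64676 |R|=0.03514 →hi
  mid=-2.40202 |R|=0.82700 →hi
  mid=-2.77965 |R|=1.49590 →lo
  mid=-2.59084 |R|=1.13309 →lo
  mid=-2.49643 |R|=0.97338 →hi
  mid=-2.54363 |R|=1.05151 →lo
  mid=-2.52003 |R|=1.01202 →lo
  mid=-2.50823 |R|=0.99259 →hi
  ...
  [-2.51284,-2.51266] ⇒ x*=-2.5127
Interval (-2.5127, 0).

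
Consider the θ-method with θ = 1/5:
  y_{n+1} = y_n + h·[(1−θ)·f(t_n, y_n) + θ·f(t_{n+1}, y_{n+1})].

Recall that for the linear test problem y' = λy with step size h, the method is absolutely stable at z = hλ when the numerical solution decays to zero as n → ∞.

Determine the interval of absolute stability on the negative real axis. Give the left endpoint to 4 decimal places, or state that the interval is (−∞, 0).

(-3.3333, 0).

On y'=λy, z=hλ:
  y_{n+1} = y_n + z·[4/5·y_n + 1/5·y_{n+1}] ⇒ (1 − 1/5z)y_{n+1} = (1 + 4/5z)y_n
  ⇒ R(z) = (1 + 4/5z)/(1 − 1/5z).

Find x<0 with |R(x)|<1.
x=-0.94: |R|=0.2088
R=−1: 1+4/5x = −1+1/5x ⇒ -3/5x=2 ⇒ x=2/(-3/5)=-3.3333
Confirm numerically:
  x=-1.919: |R|=0.38676 <1
  x=-1.856: |R|=0.35356 <1
  x=-1.440: |R|=0.11801 <1
  x=-3.849: |R|=1.17482 >1
  x=-3.847: |R|=1.17418 >1
  x=-3.423: |R|=1.03194 >1
So |R|<1 on (-3.3333, 0).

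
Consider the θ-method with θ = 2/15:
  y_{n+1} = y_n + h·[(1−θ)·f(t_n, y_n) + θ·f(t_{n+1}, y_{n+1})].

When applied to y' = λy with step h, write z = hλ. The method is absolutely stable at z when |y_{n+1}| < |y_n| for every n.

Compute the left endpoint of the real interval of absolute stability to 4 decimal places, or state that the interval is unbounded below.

left endpoint -2.7273.

Test eqn y'=λy, z=hλ:
  y_{n+1} = y_n + z·[13/15·y_n + 2/15·y_{n+1}] ⇒ (1 − 2/15z)y_{n+1} = (1 + 13/15z)y_n
  R(z) = (1 + 13/15z)/(1 − 2/15z).

Solve |R(x)|<1 on ℝ⁻.
x=-0.36: |R|=0.6565
R=−1: 1+13/15x = −1+2/15x ⇒ -11/15x=2 ⇒ x=2/(-11/15)=-2.7273
Confirm numerically:
  x=-2.664: |R|=0.96576 <1
  x=-2.583: |R|=0.92130 <1
  x=-1.213: |R|=0.04413 <1
  x=-3.233: |R|=1.25915 >1
  x=-2.892: |R|=1.08718 >1
Interval (-2.7273, 0).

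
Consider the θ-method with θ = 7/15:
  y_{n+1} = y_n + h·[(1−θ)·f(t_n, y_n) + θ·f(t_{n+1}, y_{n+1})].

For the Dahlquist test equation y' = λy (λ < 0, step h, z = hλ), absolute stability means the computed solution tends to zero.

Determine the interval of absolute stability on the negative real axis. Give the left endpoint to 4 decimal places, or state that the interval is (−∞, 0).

z∈(-30.0000,0).

Test eqn y'=λy, z=hλ:
  y_{n+1} = y_n + z·[8/15·y_n + 7/15·y_{n+1}] ⇒ (1 − 7/15z)y_{n+1} = (1 + 8/15z)y_n
  Hence R(z) = (1 + 8/15z)/(1 − 7/15z).

Boundary: |R(x)|=1, x<0.
x=-1.34: |R|=0.1756
R=−1: 1+8/15x = −1+7/15x ⇒ -1/15x=2 ⇒ x=2/(-1/15)=-30.0000
Confirm numerically:
  x=-26.985: |R|=0.98521 <1
  x=-23.510: |R|=0.96386 <1
  x=-17.842: |R|=0.91309 <1
  x=-30.309: |R|=1.00136 >1
  x=-30.170: |R|=1.00075 >1
So |R|<1 on (-30.0000, 0).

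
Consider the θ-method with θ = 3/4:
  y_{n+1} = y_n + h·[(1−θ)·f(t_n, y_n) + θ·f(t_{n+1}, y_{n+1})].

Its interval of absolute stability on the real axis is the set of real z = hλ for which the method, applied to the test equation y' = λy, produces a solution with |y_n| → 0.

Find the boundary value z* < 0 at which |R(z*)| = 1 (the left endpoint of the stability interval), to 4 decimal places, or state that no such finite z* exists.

Set f=λy, z=hλ:
  y_{n+1} = y_n + z·[1/4·y_n + 3/4·y_{n+1}] ⇒ (1 − 3/4z)y_{n+1} = (1 + 1/4z)y_n
  R(z) = (1 + 1/4z)/(1 − 3/4z).

Need |R(x)|<1, x<0.
x=-1.36: |R|=0.3267
x=-2: |R|=0.2000
x=-10: |R|=0.1765
x=-100: |R|=0.3158
θ=3/4≥1/2 ⇒ |1+1/4x|<|1−3/4x| ∀x<0 ⇒ unbounded interval.

(−∞, 0) — no finite endpoint.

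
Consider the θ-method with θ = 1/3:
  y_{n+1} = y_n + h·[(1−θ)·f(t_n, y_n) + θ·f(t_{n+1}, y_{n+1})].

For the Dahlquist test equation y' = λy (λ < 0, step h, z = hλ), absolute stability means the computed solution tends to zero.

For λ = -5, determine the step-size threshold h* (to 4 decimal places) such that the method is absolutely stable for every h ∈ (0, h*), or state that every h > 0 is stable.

Test eqn y'=λy, z=hλ:
  y_{n+1} = y_n + z·[2/3·y_n + 1/3·y_{n+1}] ⇒ (1 − 1/3z)y_{n+1} = (1 + 2/3z)y_n
  R(z) = (1 + 2/3z)/(1 − 1/3z).

Need |R(x)|<1, x<0.
x=-1.37: |R|=0.0595
R=−1: 1+2/3x = −1+1/3x ⇒ -1/3x=2 ⇒ x=2/(-1/3)=-6.0000
Confirm numerically:
  x=-4.938: |R|=0.86621 <1
  x=-4.456: |R|=0.79292 <1
  x=-2.910: |R|=0.47716 <1
  x=-2.534: |R|=0.37369 <1
  x=-6.253: |R|=1.02734 >1
  x=-6.240: |R|=1.02597 >1
  x=-6.072: |R|=1.00794 >1
So |R|<1 on (-6.0000, 0).

(-6.0000,0); λ=-5 ⇒ h* = (6)/5 = 1.2000.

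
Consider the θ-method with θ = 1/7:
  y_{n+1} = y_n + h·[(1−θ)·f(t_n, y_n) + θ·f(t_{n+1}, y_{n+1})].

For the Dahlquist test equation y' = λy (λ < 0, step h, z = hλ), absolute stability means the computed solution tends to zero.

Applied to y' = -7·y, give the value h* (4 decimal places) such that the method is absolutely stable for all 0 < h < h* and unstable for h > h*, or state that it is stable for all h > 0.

(-2.8000,0); λ=-7 ⇒ h* = (14/5)/7 = 0.4000.

Test eqn y'=λy, z=hλ:
  y_{n+1} = y_n + z·[6/7·y_n + 1/7·y_{n+1}] ⇒ (1 − 1/7z)y_{n+1} = (1 + 6/7z)y_n
  Hence R(z) = (1 + 6/7z)/(1 − 1/7z).

Find x<0 with |R(x)|<1.
x=-0.84: |R|=0.2500
R=−1: 1+6/7x = −1+1/7x ⇒ -5/7x=2 ⇒ x=2/(-5/7)=-2.8000
Confirm numerically:
  x=-2.732: |R|=0.96506 <1
  x=-2.624: |R|=0.90856 <1
  x=-2.465: |R|=0.82303 <1
  x=-1.441: |R|=0.19500 <1
  x=-3.384: |R|=1.28120 >1
  x=-3.163: |R|=1.17859 >1
Stable set (-2.8000, 0).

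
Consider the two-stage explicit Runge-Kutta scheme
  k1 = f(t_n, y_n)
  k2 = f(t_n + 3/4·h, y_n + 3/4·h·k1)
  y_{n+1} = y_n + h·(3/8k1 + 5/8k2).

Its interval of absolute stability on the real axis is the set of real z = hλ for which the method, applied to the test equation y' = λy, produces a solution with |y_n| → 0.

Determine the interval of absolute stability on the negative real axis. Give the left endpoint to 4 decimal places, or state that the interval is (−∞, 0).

Test eqn y'=λy, z=hλ:
  k1=λy_n ⇒ h·k1=z·y_n;  k2=λ(1+3/4z)y_n ⇒ h·k2=z(1+3/4z)y_n
  y_{n+1}/y_n = 1 + 3/8z + 5/8z(1+3/4z) = 1 + z + 15/32z²
  Hence R(z) = 1 + z + 15/32z².

Boundary: |R(x)|=1, x<0.
x=-0.99: |R|=0.4694
R=1: x+15/32x²=0 ⇒ x=−32/15=-2.1333; min R=1−1/(4·15/32)=0.4667>−1
Confirm numerically:
  x=-1.965: |R|=0.84495 <1
  x=-1.771: |R|=0.69921 <1
  x=-0.912: |R|=0.47788 <1
  x=-2.373: |R|=1.26659 >1
  x=-2.297: |R|=1.17622 >1
  x=-2.158: |R|=1.02495 >1
Interval (-2.1333, 0).

(-2.1333, 0).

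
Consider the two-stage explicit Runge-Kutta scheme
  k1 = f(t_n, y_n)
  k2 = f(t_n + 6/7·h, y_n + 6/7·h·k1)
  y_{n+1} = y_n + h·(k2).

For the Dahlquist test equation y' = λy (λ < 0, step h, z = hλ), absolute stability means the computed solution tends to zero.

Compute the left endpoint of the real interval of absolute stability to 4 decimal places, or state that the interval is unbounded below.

z* = -1.1667.

Set f=λy, z=hλ:
  k1=λy_n ⇒ h·k1=z·y_n;  k2=λ(1+6/7z)y_n ⇒ h·k2=z(1+6/7z)y_n
  y_{n+1}/y_n = 1 + z(1+6/7z) = 1 + z + 6/7z²
  R(z) = 1 + z + 6/7z².

Need |R(x)|<1, x<0.
x=-0.65: |R|=0.7121
R=1: x+6/7x²=0 ⇒ x=−7/6=-1.1667; min R=1−1/(4·6/7)=0.7083>−1
Confirm numerically:
  x=-1.088: |R|=0.92664 <1
  x=-1.062: |R|=0.90472 <1
  x=-0.952: |R|=0.82483 <1
  x=-0.819: |R|=0.75594 <1
  x=-1.761: |R|=1.89710 >1
  x=-1.273: |R|=1.11602 >1
Interval (-1.1667, 0).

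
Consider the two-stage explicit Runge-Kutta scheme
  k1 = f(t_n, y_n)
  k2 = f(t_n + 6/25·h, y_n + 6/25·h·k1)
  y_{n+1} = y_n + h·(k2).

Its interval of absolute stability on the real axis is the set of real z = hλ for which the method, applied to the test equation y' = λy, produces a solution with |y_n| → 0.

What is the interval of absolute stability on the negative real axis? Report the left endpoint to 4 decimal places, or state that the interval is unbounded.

z∈(-4.1667,0).

With y'=λy (z=hλ):
  k1=λy_n ⇒ h·k1=z·y_n;  k2=λ(1+6/25z)y_n ⇒ h·k2=z(1+6/25z)y_n
  y_{n+1}/y_n = 1 + z(1+6/25z) = 1 + z + 6/25z²
  so R(z) = 1 + z + 6/25z².

Need |R(x)|<1, x<0.
x=-1.53: |R|=0.0318
R=1: x+6/25x²=0 ⇒ x=−25/6=-4.1667; min R=1−1/(4·6/25)=-0.0417>−1
Confirm numerically:
  x=-3.482: |R|=0.42784 <1
  x=-2.913: |R|=0.12354 <1
  x=-2.261: |R|=0.03409 <1
  x=-4.409: |R|=1.25643 >1
  x=-4.351: |R|=1.19249 >1
So |R|<1 on (-4.1667, 0).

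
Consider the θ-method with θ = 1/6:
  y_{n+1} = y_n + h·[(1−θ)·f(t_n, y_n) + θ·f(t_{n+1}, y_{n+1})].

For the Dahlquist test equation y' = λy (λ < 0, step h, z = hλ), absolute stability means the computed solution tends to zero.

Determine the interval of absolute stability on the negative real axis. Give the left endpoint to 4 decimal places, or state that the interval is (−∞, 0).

Test eqn y'=λy, z=hλ:
  y_{n+1} = y_n + z·[5/6·y_n + 1/6·y_{n+1}] ⇒ (1 − 1/6z)y_{n+1} = (1 + 5/6z)y_n
  so R(z) = (1 + 5/6z)/(1 − 1/6z).

Find x<0 with |R(x)|<1.
x=-0.49: |R|=0.5470
R=−1: 1+5/6x = −1+1/6x ⇒ -2/3x=2 ⇒ x=2/(-2/3)=-3.0000
Confirm numerically:
  x=-2.888: |R|=0.94959 <1
  x=-1.764: |R|=0.36321 <1
  x=-1.364: |R|=0.11135 <1
  x=-3.405: |R|=1.17225 >1
  x=-3.207: |R|=1.08993 >1
Stable set (-3.0000, 0).

z∈(-3.0000,0).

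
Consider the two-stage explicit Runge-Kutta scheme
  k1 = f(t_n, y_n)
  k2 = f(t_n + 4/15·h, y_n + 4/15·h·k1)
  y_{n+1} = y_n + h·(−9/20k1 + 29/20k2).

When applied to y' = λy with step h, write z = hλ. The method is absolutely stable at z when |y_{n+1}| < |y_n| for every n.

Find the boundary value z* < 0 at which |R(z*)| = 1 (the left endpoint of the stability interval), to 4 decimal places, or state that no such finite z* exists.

With y'=λy (z=hλ):
  k1=λy_n ⇒ h·k1=z·y_n;  k2=λ(1+4/15z)y_n ⇒ h·k2=z(1+4/15z)y_n
  y_{n+1}/y_n = 1 − 9/20z + 29/20z(1+4/15z) = 1 + z + 29/75z²
  so R(z) = 1 + z + 29/75z².

Find x<0 with |R(x)|<1.
x=-0.47: |R|=0.6154
R=1: x+29/75x²=0 ⇒ x=−75/29=-2.5862; min R=1−1/(4·29/75)=0.3534>−1
Confirm numerically:
  x=-2.479: |R|=0.89724 <1
  x=-2.063: |R|=0.58264 <1
  x=-1.375: |R|=0.35604 <1
  x=-2.895: |R|=1.34566 >1
  x=-2.801: |R|=1.23263 >1
  x=-2.676: |R|=1.09291 >1
Stable set (-2.5862, 0).

z* = -2.5862.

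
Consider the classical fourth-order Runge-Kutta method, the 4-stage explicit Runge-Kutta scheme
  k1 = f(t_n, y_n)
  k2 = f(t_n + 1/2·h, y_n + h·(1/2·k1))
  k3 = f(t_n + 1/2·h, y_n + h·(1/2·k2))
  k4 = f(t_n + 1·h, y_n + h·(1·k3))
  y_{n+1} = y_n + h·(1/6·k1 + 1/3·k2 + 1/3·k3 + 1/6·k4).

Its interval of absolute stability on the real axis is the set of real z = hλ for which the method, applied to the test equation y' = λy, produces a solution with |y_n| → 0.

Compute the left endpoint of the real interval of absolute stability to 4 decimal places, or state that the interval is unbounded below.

Set f=λy, z=hλ:
  order 4, 4-stage ⇒ R(z)=1+z+z^2/2+z^3/6+z^4/24
  (e.g. R(-1.61)=0.27046, |R|=0.27046)

Need |R(x)|<1, x<0.
x=-1.61: |R|=0.2705
|R(-1.78)|=0.2825 |R(-1.68)|=0.2728 |R(-1.4)|=0.2827
Bisect:
  x_lo=-3.3276 |R|=2.1765  x_hi=-0.2427 |R|=0.7845
  mid=-1.78515 |R|=0.28323 →hi
  mid=-2.55636 |R|=0.70625 →hi
  mid=-2.94197 |R|=1.26308 →lo
  mid=-2.74917 |R|=0.94688 →hi
  mid=-2.84557 |R|=1.09474 →lo
  mid=-2.79737 |R|=1.01836 →lo
  mid=-2.77327 |R|=0.98202 →hi
  mid=-2.78532 |R|=1.00004 →lo
  ...
  [-2.78532,-2.78513] ⇒ x*=-2.7853
So |R|<1 on (-2.7853, 0).

left endpoint -2.7853.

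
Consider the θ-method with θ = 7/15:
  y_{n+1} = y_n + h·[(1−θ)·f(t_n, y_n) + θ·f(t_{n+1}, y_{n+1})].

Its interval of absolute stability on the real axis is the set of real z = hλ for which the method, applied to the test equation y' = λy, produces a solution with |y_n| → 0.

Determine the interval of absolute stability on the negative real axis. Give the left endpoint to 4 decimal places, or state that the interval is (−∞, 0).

z∈(-30.0000,0).

Test eqn y'=λy, z=hλ:
  y_{n+1} = y_n + z·[8/15·y_n + 7/15·y_{n+1}] ⇒ (1 − 7/15z)y_{n+1} = (1 + 8/15z)y_n
  so R(z) = (1 + 8/15z)/(1 − 7/15z).

Solve |R(x)|<1 on ℝ⁻.
x=-1.51: |R|=0.1142
R=−1: 1+8/15x = −1+7/15x ⇒ -1/15x=2 ⇒ x=2/(-1/15)=-30.0000
Confirm numerically:
  x=-28.591: |R|=0.99345 <1
  x=-13.490: |R|=0.84913 <1
  x=-13.252: |R|=0.84459 <1
  x=-12.073: |R|=0.81985 <1
  x=-30.394: |R|=1.00173 >1
  x=-30.325: |R|=1.00143 >1
Stable set (-30.0000, 0).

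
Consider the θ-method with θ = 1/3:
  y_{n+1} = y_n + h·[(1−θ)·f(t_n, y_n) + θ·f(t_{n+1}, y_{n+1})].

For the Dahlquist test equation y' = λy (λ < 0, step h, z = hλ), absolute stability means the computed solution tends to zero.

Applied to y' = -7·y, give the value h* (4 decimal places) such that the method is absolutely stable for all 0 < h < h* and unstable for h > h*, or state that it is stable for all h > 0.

(-6.0000,0); λ=-7 ⇒ h* = (6)/7 = 0.8571.

On y'=λy, z=hλ:
  y_{n+1} = y_n + z·[2/3·y_n + 1/3·y_{n+1}] ⇒ (1 − 1/3z)y_{n+1} = (1 + 2/3z)y_n
  Hence R(z) = (1 + 2/3z)/(1 − 1/3z).

Solve |R(x)|<1 on ℝ⁻.
x=-1.19: |R|=0.1480
R=−1: 1+2/3x = −1+1/3x ⇒ -1/3x=2 ⇒ x=2/(-1/3)=-6.0000
Confirm numerically:
  x=-5.752: |R|=0.97166 <1
  x=-4.267: |R|=0.76152 <1
  x=-3.884: |R|=0.69262 <1
  x=-6.458: |R|=1.04842 >1
  x=-6.365: |R|=1.03897 >1
  x=-6.218: |R|=1.02365 >1
Stable set (-6.0000, 0).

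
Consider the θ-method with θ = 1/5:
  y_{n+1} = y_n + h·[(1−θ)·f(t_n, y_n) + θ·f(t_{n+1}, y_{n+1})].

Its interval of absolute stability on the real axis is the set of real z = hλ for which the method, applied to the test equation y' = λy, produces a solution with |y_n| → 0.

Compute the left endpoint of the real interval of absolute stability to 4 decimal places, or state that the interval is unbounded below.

z* = -3.3333.

Test eqn y'=λy, z=hλ:
  y_{n+1} = y_n + z·[4/5·y_n + 1/5·y_{n+1}] ⇒ (1 − 1/5z)y_{n+1} = (1 + 4/5z)y_n
  ⇒ R(z) = (1 + 4/5z)/(1 − 1/5z).

Solve |R(x)|<1 on ℝ⁻.
x=-0.71: |R|=0.3783
R=−1: 1+4/5x = −1+1/5x ⇒ -3/5x=2 ⇒ x=2/(-3/5)=-3.3333
Confirm numerically:
  x=-1.892: |R|=0.37261 <1
  x=-1.879: |R|=0.36575 <1
  x=-1.383: |R|=0.08335 <1
  x=-3.711: |R|=1.13007 >1
  x=-3.548: |R|=1.07534 >1
  x=-3.493: |R|=1.05640 >1
Interval (-3.3333, 0).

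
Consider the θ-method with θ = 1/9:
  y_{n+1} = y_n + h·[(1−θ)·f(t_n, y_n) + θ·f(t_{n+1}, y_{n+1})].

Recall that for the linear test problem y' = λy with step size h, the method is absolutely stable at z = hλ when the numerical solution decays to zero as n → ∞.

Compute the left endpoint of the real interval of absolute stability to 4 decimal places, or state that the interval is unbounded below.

Test eqn y'=λy, z=hλ:
  y_{n+1} = y_n + z·[8/9·y_n + 1/9·y_{n+1}] ⇒ (1 − 1/9z)y_{n+1} = (1 + 8/9z)y_n
  Hence R(z) = (1 + 8/9z)/(1 − 1/9z).

Find x<0 with |R(x)|<1.
x=-0.35: |R|=0.6631
R=−1: 1+8/9x = −1+1/9x ⇒ -7/9x=2 ⇒ x=2/(-7/9)=-2.5714
Confirm numerically:
  x=-2.235: |R|=0.79039 <1
  x=-1.505: |R|=0.28939 <1
  x=-1.220: |R|=0.07436 <1
  x=-1.143: |R|=0.01420 <1
  x=-2.916: |R|=1.20242 >1
  x=-2.812: |R|=1.14257 >1
Stable set (-2.5714, 0).

z* = -2.5714.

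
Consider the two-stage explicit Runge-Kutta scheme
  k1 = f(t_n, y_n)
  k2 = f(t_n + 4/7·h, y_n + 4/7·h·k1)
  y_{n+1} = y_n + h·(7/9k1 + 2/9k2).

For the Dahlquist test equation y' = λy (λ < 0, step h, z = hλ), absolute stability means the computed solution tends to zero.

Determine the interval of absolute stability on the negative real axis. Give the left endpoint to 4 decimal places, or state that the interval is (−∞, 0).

Test eqn y'=λy, z=hλ:
  k1=λy_n ⇒ h·k1=z·y_n;  k2=λ(1+4/7z)y_n ⇒ h·k2=z(1+4/7z)y_n
  y_{n+1}/y_n = 1 + 7/9z + 2/9z(1+4/7z) = 1 + z + 8/63z²
  ⇒ R(z) = 1 + z + 8/63z².

Need |R(x)|<1, x<0.
x=-1.56: |R|=0.2510
R=1: x+8/63x²=0 ⇒ x=−63/8=-7.8750; min R=1−1/(4·8/63)=-0.9688>−1
Confirm numerically:
  x=-7.693: |R|=0.82221 <1
  x=-6.558: |R|=0.09675 <1
  x=-5.839: |R|=0.50961 <1
  x=-3.165: |R|=0.89297 <1
  x=-8.085: |R|=1.21560 >1
  x=-7.942: |R|=1.06757 >1
Interval (-7.8750, 0).

(-7.8750, 0).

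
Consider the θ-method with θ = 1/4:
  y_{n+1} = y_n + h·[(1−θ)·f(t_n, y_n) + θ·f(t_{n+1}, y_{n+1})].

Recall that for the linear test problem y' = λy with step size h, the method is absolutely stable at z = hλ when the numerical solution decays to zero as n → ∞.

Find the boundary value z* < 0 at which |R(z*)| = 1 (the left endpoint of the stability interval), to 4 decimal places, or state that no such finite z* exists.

z* = -4.0000.

With y'=λy (z=hλ):
  y_{n+1} = y_n + z·[3/4·y_n + 1/4·y_{n+1}] ⇒ (1 − 1/4z)y_{n+1} = (1 + 3/4z)y_n
  Hence R(z) = (1 + 3/4z)/(1 − 1/4z).

Solve |R(x)|<1 on ℝ⁻.
x=-1.68: |R|=0.1831
R=−1: 1+3/4x = −1+1/4x ⇒ -1/2x=2 ⇒ x=2/(-1/2)=-4.0000
Confirm numerically:
  x=-2.753: |R|=0.63068 <1
  x=-2.713: |R|=0.61656 <1
  x=-2.363: |R|=0.48546 <1
  x=-1.614: |R|=0.14998 <1
  x=-4.482: |R|=1.11365 >1
  x=-4.333: |R|=1.07992 >1
  x=-4.277: |R|=1.06693 >1
Stable set (-4.0000, 0).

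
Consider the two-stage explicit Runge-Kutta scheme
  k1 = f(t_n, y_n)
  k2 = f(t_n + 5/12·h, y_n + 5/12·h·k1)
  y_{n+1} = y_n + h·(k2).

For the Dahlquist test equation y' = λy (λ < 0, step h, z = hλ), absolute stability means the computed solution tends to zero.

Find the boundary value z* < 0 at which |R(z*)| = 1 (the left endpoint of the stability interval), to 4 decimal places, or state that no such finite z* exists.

With y'=λy (z=hλ):
  k1=λy_n ⇒ h·k1=z·y_n;  k2=λ(1+5/12z)y_n ⇒ h·k2=z(1+5/12z)y_n
  y_{n+1}/y_n = 1 + z(1+5/12z) = 1 + z + 5/12z²
  so R(z) = 1 + z + 5/12z².

Solve |R(x)|<1 on ℝ⁻.
x=-0.69: |R|=0.5084
R=1: x+5/12x²=0 ⇒ x=−12/5=-2.4000; min R=1−1/(4·5/12)=0.4000>−1
Confirm numerically:
  x=-2.351: |R|=0.95200 <1
  x=-1.609: |R|=0.46970 <1
  x=-1.496: |R|=0.43651 <1
  x=-1.272: |R|=0.40216 <1
  x=-2.602: |R|=1.21900 >1
  x=-2.442: |R|=1.04274 >1
So |R|<1 on (-2.4000, 0).

z* = -2.4000.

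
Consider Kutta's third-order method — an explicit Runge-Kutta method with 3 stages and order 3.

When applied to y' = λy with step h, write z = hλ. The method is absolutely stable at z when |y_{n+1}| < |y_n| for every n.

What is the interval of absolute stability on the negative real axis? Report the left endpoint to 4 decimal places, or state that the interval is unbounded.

On y'=λy, z=hλ:
  order 3, 3-stage ⇒ R(z)=1+z+z^2/2+z^3/6
  (e.g. R(-1.74)=-0.10420, |R|=0.10420)

Boundary: |R(x)|=1, x<0.
x=-1.74: |R|=0.1042
|R(-2.58)|=1.1141 |R(-2.24)|=0.6044 |R(-1.31)|=0.1734
Bisect:
  x_lo=-2.9122 |R|=1.7881  x_hi=-0.2992 |R|=0.7411
  mid=-1.60572 |R|=0.00656 →hi
  mid=-2.25897 |R|=0.62873 →hi
  mid=-2.58559 |R|=1.12385 →lo
  mid=-2.42228 |R|=0.85732 →hi
  mid=-2.50394 |R|=0.98557 →hi
  mid=-2.54476 |R|=1.05343 →lo
  mid=-2.52435 |R|=1.01918 →lo
  mid=-2.51414 |R|=1.00230 →lo
  mid=-2.50904 |R|=0.99392 →hi
  ...
  [-2.51287,-2.51271] ⇒ x*=-2.5127
Interval (-2.5127, 0).

(-2.5127, 0).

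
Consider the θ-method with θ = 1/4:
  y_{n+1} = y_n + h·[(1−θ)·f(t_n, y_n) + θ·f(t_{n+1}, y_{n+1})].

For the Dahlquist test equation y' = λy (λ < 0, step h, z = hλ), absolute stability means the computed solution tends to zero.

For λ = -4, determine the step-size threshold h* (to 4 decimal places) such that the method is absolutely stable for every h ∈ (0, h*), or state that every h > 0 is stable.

(-4.0000,0); λ=-4 ⇒ h* = (4)/4 = 1.0000.

Test eqn y'=λy, z=hλ:
  y_{n+1} = y_n + z·[3/4·y_n + 1/4·y_{n+1}] ⇒ (1 − 1/4z)y_{n+1} = (1 + 3/4z)y_n
  so R(z) = (1 + 3/4z)/(1 − 1/4z).

Solve |R(x)|<1 on ℝ⁻.
x=-0.9: |R|=0.2653
R=−1: 1+3/4x = −1+1/4x ⇒ -1/2x=2 ⇒ x=2/(-1/2)=-4.0000
Confirm numerically:
  x=-3.978: |R|=0.99448 <1
  x=-3.255: |R|=0.79462 <1
  x=-3.033: |R|=0.72501 <1
  x=-1.835: |R|=0.25793 <1
  x=-4.544: |R|=1.12734 >1
  x=-4.262: |R|=1.06342 >1
  x=-4.202: |R|=1.04926 >1
Stable set (-4.0000, 0).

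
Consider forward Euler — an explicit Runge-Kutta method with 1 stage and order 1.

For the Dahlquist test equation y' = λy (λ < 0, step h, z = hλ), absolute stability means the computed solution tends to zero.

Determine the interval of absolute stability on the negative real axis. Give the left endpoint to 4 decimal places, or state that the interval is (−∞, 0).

(-2.0000, 0).

Test eqn y'=λy, z=hλ:
  order 1, 1-stage ⇒ R(z)=1+z
  (e.g. R(-0.4)=0.60000, |R|=0.60000)

Need |R(x)|<1, x<0.
x=-0.4: |R|=0.6000
|R(-1.89)|=0.8900 |R(-0.99)|=0.0100 |R(-0.51)|=0.4900
Bisect:
  x_lo=-2.7878 |R|=1.7878  x_hi=-0.2392 |R|=0.7608
  mid=-1.51353 |R|=0.51353 →hi
  mid=-2.15068 |R|=1.15068 →lo
  mid=-1.83210 |R|=0.83210 →hi
  mid=-1.99139 |R|=0.99139 →hi
  mid=-2.07103 |R|=1.07103 →lo
  mid=-2.03121 |R|=1.03121 →lo
  mid=-2.01130 |R|=1.01130 →lo
  mid=-2.00135 |R|=1.00135 →lo
  mid=-1.99637 |R|=0.99637 →hi
  mid=-1.99886 |R|=0.99886 →hi
  ...
  [-2.00010,-1.99995] ⇒ x*=-2.0000
Interval (-2.0000, 0).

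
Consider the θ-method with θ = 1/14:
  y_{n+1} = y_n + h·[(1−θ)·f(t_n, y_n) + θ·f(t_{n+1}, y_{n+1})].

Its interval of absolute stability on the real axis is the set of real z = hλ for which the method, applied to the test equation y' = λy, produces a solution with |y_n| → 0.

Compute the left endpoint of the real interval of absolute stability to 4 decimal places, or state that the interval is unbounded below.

z* = -2.3333.

Test eqn y'=λy, z=hλ:
  y_{n+1} = y_n + z·[13/14·y_n + 1/14·y_{n+1}] ⇒ (1 − 1/14z)y_{n+1} = (1 + 13/14z)y_n
  ⇒ R(z) = (1 + 13/14z)/(1 − 1/14z).

Need |R(x)|<1, x<0.
x=-1.71: |R|=0.5239
R=−1: 1+13/14x = −1+1/14x ⇒ -6/7x=2 ⇒ x=2/(-6/7)=-2.3333
Confirm numerically:
  x=-2.182: |R|=0.88778 <1
  x=-2.129: |R|=0.84798 <1
  x=-1.038: |R|=0.03365 <1
  x=-2.907: |R|=1.40717 >1
  x=-2.452: |R|=1.08655 >1
So |R|<1 on (-2.3333, 0).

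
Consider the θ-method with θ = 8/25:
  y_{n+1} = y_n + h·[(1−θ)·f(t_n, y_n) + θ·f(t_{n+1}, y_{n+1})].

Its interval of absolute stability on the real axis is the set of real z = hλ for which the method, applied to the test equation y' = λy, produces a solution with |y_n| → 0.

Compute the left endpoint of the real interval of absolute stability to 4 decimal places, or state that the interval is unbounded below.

left endpoint -5.5556.

Test eqn y'=λy, z=hλ:
  y_{n+1} = y_n + z·[17/25·y_n + 8/25·y_{n+1}] ⇒ (1 − 8/25z)y_{n+1} = (1 + 17/25z)y_n
  ⇒ R(z) = (1 + 17/25z)/(1 − 8/25z).

Need |R(x)|<1, x<0.
x=-1.28: |R|=0.0919
R=−1: 1+17/25x = −1+8/25x ⇒ -9/25x=2 ⇒ x=2/(-9/25)=-5.5556
Confirm numerically:
  x=-4.344: |R|=0.81751 <1
  x=-4.074: |R|=0.76847 <1
  x=-3.653: |R|=0.68422 <1
  x=-6.107: |R|=1.06720 >1
  x=-5.878: |R|=1.04029 >1
  x=-5.661: |R|=1.01350 >1
Stable set (-5.5556, 0).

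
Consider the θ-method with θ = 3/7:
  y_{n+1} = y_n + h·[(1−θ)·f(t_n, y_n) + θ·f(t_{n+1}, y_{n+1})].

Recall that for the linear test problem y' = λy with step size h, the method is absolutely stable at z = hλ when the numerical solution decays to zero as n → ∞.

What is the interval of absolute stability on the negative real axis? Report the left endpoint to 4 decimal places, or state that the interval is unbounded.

On y'=λy, z=hλ:
  y_{n+1} = y_n + z·[4/7·y_n + 3/7·y_{n+1}] ⇒ (1 − 3/7z)y_{n+1} = (1 + 4/7z)y_n
  R(z) = (1 + 4/7z)/(1 − 3/7z).

Solve |R(x)|<1 on ℝ⁻.
x=-0.53: |R|=0.5681
R=−1: 1+4/7x = −1+3/7x ⇒ -1/7x=2 ⇒ x=2/(-1/7)=-14.0000
Confirm numerically:
  x=-13.738: |R|=0.99457 <1
  x=-11.683: |R|=0.94490 <1
  x=-10.439: |R|=0.90706 <1
  x=-9.886: |R|=0.88777 <1
  x=-14.240: |R|=1.00483 >1
  x=-14.093: |R|=1.00189 >1
  x=-14.049: |R|=1.00100 >1
So |R|<1 on (-14.0000, 0).

(-14.0000, 0).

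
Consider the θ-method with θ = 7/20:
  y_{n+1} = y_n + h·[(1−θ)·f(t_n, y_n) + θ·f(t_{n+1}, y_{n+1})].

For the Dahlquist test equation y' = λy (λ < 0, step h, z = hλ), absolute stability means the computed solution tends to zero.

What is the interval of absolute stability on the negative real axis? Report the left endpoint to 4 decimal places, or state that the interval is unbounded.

Set f=λy, z=hλ:
  y_{n+1} = y_n + z·[13/20·y_n + 7/20·y_{n+1}] ⇒ (1 − 7/20z)y_{n+1} = (1 + 13/20z)y_n
  ⇒ R(z) = (1 + 13/20z)/(1 − 7/20z).

Boundary: |R(x)|=1, x<0.
x=-0.36: |R|=0.6803
R=−1: 1+13/20x = −1+7/20x ⇒ -3/10x=2 ⇒ x=2/(-3/10)=-6.6667
Confirm numerically:
  x=-5.010: |R|=0.81950 <1
  x=-3.952: |R|=0.65827 <1
  x=-3.559: |R|=0.58484 <1
  x=-3.307: |R|=0.53283 <1
  x=-7.099: |R|=1.03722 >1
  x=-6.861: |R|=1.01714 >1
Interval (-6.6667, 0).

z∈(-6.6667,0).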